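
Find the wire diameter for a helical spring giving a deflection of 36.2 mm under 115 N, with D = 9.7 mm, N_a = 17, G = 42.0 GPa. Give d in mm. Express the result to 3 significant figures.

1.75 mm

Required rate k = F/δ = 115/36.2 = 3.1768 N/mm
d = (8D³N_a·k / G)^(1/4) = (8·9.7³·17·3.1768 / (42.0×10³))^0.25
  = (9.3885)^0.25 = 1.7504 mm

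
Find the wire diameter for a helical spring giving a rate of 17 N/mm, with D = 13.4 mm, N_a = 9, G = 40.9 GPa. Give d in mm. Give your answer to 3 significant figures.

d = (8D³N_a·k / G)^(1/4) = (8·13.4³·9·17 / (40.9×10³))^0.25
  = (72.007)^0.25 = 2.9130 mm

2.91 mm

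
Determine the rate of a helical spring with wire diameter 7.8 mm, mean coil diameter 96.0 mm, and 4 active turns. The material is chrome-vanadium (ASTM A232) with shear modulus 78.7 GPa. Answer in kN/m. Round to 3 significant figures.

10.3 kN/m

k = Gd⁴/(8D³N_a) = (78.7×10³ × 7.8⁴) / (8 × 96.0³ × 4)
  = 2.91308e+08 / 2.83116e+07 = 10.289 N/mm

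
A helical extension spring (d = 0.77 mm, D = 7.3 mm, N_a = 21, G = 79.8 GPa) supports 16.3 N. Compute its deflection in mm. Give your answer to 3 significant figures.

k = Gd⁴/(8D³N_a) = (79.8×10³)(0.77⁴)/(8·7.3³·21) = 0.42923 N/mm
δ = F/k = 16.3 / 0.42923 = 37.975 mm

38.0 mm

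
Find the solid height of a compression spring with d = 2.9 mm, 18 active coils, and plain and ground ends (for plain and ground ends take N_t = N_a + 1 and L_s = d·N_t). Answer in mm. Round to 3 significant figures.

55.1 mm

plain and ground ends: N_t = N_a + 1 = 18 + 1 = 19
L_s = d·N_t = 2.9 × 19 = 55.1 mm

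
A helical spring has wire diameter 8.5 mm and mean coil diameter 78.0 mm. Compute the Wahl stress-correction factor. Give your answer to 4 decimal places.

C = D/d = 78.0/8.5 = 9.1765
K_W = (4C−1)/(4C−4) + 0.615/C = 35.706/32.706 + 0.0670 = 1.1587

1.1587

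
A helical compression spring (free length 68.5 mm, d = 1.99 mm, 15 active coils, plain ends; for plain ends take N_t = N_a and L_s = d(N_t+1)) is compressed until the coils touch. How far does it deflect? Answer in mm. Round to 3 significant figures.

N_t = 15; L_s = 1.99·16 = 31.84 mm
δ_solid = L₀ − L_s = 68.5 − 31.84 = 36.66 mm

36.7 mm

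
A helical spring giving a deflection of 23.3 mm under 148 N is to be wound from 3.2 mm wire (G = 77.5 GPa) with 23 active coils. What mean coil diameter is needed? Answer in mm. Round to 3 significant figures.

Required rate k = F/δ = 148/23.3 = 6.3519 N/mm
D = (Gd⁴/(8N_a·k))^(1/3) = (77.5×10³·3.2⁴/(8·23·6.3519))^(1/3)
  = (6953.09)^(1/3) = 19.0865 mm

19.1 mm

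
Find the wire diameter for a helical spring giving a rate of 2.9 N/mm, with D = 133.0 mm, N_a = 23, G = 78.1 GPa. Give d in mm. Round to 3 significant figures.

d = (8D³N_a·k / G)^(1/4) = (8·133.0³·23·2.9 / (78.1×10³))^0.25
  = (16074)^0.25 = 11.2598 mm

11.3 mm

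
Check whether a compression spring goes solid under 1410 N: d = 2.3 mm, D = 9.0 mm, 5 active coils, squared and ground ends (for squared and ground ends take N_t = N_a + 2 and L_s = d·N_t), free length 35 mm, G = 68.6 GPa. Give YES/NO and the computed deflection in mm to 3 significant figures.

YES, δ = 21.4 mm

k = Gd⁴/(8D³N_a) = (68.6×10³)(2.3⁴)/(8·9.0³·5) = 65.834 N/mm
N_t = 7; L_s = 2.3·7 = 16.1 mm; δ_solid = L₀ − L_s = 35 − 16.1 = 18.9 mm
δ = F/k = 1410/65.834 = 21.418 mm
δ ≥ δ_solid → spring goes solid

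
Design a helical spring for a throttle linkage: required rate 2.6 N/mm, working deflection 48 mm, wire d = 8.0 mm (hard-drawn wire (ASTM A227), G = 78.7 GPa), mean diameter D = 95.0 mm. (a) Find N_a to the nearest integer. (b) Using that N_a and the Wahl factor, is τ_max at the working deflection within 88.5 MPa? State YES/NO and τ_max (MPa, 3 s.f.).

N_a = Gd⁴/(8D³k) = (78.7×10³)(8.0⁴)/(8·95.0³·2.6) = 18.08 → N_a = 18
Actual rate k = Gd⁴/(8D³·18) = 2.611 N/mm
Working load F = kδ = 2.611·48 = 125.33 N
C = 95.0/8.0 = 11.8750; K_W = (4C−1)/(4C−4)+0.615/C = 1.1208
τ_max = K_W·8FD/(πd³) = 1.1208·59.216 = 66.366 MPa
τ_max ≤ 88.5 MPa → acceptable

(a) 18 coils; (b) YES, τ_max = 66.4 MPa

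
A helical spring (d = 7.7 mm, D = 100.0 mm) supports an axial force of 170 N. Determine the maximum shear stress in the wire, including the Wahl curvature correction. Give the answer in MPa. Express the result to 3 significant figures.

Spring index C = D/d = 100.0/7.7 = 12.9870
K_W = (4C−1)/(4C−4) + 0.615/C = 50.948/47.948 + 0.0474 = 1.1099
τ₀ = 8FD/(πd³) = 8·170·100.0/(π·7.7³) = 136000/1434.2 = 94.824 MPa
τ_max = K·τ₀ = 1.1099 × 94.824 = 105.25 MPa

105 MPa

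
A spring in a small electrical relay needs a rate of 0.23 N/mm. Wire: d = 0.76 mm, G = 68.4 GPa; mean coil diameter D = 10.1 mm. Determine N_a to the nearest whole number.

12

N_a = Gd⁴/(8D³k) = (68.4×10³ × 0.76⁴)/(8 × 10.1³ × 0.23)
    = 22819.7 / 1895.75 = 12.04 → 12 coils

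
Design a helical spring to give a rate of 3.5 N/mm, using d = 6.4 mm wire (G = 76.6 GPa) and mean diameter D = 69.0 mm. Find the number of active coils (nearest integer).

14

N_a = Gd⁴/(8D³k) = (76.6×10³ × 6.4⁴)/(8 × 69.0³ × 3.5)
    = 1.28513e+08 / 9.19825e+06 = 13.97 → 14 coils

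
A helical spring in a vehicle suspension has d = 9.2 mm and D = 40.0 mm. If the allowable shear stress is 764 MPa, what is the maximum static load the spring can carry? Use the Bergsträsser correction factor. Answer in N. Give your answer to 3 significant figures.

4330 N

C = D/d = 40.0/9.2 = 4.3478
K_B = (4C+2)/(4C−3) = 19.391/14.391 = 1.3474
τ_max = K·8FD/(πd³) → F_max = τ_allow·πd³/(8DK)
F_max = 764·π·9.2³/(8·40.0·1.3474) = 1.869e+06/431.18 = 4334.6 N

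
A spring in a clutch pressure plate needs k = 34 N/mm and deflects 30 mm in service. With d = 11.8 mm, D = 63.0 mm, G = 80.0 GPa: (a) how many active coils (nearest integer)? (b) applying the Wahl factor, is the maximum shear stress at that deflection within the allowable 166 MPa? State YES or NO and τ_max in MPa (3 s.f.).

(a) 23 coils; (b) YES, τ_max = 127 MPa

N_a = Gd⁴/(8D³k) = (80.0×10³)(11.8⁴)/(8·63.0³·34) = 22.8 → N_a = 23
Actual rate k = Gd⁴/(8D³·23) = 33.712 N/mm
Working load F = kδ = 33.712·30 = 1011.3 N
C = 63.0/11.8 = 5.3390; K_W = (4C−1)/(4C−4)+0.615/C = 1.2880
τ_max = K_W·8FD/(πd³) = 1.2880·98.749 = 127.19 MPa
τ_max ≤ 166 MPa → acceptable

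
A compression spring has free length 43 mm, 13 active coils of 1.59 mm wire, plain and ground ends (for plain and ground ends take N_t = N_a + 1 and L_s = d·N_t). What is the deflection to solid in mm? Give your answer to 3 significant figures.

N_t = 14; L_s = 1.59·14 = 22.26 mm
δ_solid = L₀ − L_s = 43 − 22.26 = 20.74 mm

20.7 mm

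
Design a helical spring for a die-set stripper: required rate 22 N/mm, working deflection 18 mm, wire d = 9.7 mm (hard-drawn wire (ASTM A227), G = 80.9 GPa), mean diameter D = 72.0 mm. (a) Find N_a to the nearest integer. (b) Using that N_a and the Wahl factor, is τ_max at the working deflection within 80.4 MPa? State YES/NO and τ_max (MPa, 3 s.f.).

N_a = Gd⁴/(8D³k) = (80.9×10³)(9.7⁴)/(8·72.0³·22) = 10.9 → N_a = 11
Actual rate k = Gd⁴/(8D³·11) = 21.805 N/mm
Working load F = kδ = 21.805·18 = 392.49 N
C = 72.0/9.7 = 7.4227; K_W = (4C−1)/(4C−4)+0.615/C = 1.1996
τ_max = K_W·8FD/(πd³) = 1.1996·78.847 = 94.587 MPa
τ_max > 80.4 MPa → exceeds allowable

(a) 11 coils; (b) NO, τ_max = 94.6 MPa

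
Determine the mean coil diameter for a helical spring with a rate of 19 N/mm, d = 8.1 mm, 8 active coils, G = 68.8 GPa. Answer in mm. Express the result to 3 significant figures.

D = (Gd⁴/(8N_a·k))^(1/3) = (68.8×10³·8.1⁴/(8·8·19))^(1/3)
  = (243554)^(1/3) = 62.4499 mm

62.4 mm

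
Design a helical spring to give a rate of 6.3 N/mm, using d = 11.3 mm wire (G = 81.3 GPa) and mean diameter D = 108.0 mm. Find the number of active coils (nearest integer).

21

N_a = Gd⁴/(8D³k) = (81.3×10³ × 11.3⁴)/(8 × 108.0³ × 6.3)
    = 1.32558e+09 / 6.34895e+07 = 20.88 → 21 coils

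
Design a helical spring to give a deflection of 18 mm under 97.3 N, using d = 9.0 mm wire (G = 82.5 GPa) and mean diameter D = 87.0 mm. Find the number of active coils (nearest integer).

Required rate k = F/δ = 97.3/18 = 5.4056 N/mm
N_a = Gd⁴/(8D³k) = (82.5×10³ × 9.0⁴)/(8 × 87.0³ × 5.4056)
    = 5.41282e+08 / 2.84766e+07 = 19.01 → 19 coils

19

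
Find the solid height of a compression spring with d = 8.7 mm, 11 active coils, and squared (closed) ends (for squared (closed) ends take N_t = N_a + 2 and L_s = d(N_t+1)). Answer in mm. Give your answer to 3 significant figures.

squared (closed) ends: N_t = N_a + 2 = 11 + 2 = 13
L_s = d·(N_t+1) = 8.7 × 14 = 121.8 mm

122 mm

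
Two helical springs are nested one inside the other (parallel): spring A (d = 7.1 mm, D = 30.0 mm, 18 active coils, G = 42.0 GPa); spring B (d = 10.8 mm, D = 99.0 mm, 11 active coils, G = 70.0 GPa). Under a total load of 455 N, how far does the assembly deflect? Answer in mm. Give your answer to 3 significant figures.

11.8 mm

k_A = Gd⁴/(8D³N_a) = (42.0×10³)(7.1⁴)/(8·30.0³·18) = 27.451 N/mm
k_B = Gd⁴/(8D³N_a) = (70.0×10³)(10.8⁴)/(8·99.0³·11) = 11.153 N/mm
Parallel: k_eq = 27.451 + 11.153 = 38.604 N/mm
δ = F/k_eq = 455/38.604 = 11.786 mm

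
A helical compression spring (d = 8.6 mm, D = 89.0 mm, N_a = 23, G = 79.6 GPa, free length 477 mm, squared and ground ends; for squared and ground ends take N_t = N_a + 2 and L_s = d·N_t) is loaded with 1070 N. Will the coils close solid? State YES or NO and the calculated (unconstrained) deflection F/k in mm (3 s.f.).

k = Gd⁴/(8D³N_a) = (79.6×10³)(8.6⁴)/(8·89.0³·23) = 3.3568 N/mm
N_t = 25; L_s = 8.6·25 = 215 mm; δ_solid = L₀ − L_s = 477 − 215 = 262 mm
δ = F/k = 1070/3.3568 = 318.76 mm
δ ≥ δ_solid → spring goes solid

YES, δ = 319 mm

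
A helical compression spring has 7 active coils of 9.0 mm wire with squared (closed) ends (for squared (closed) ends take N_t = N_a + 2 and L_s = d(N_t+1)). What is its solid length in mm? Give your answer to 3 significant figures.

squared (closed) ends: N_t = N_a + 2 = 7 + 2 = 9
L_s = d·(N_t+1) = 9.0 × 10 = 90 mm

90.0 mm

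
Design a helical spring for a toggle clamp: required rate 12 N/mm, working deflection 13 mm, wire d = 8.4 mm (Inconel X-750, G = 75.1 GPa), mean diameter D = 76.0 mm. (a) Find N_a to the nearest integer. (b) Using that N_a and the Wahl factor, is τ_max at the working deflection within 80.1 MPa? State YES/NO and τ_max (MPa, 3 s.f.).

N_a = Gd⁴/(8D³k) = (75.1×10³)(8.4⁴)/(8·76.0³·12) = 8.872 → N_a = 9
Actual rate k = Gd⁴/(8D³·9) = 11.83 N/mm
Working load F = kδ = 11.83·13 = 153.79 N
C = 76.0/8.4 = 9.0476; K_W = (4C−1)/(4C−4)+0.615/C = 1.1612
τ_max = K_W·8FD/(πd³) = 1.1612·50.216 = 58.309 MPa
τ_max ≤ 80.1 MPa → acceptable

(a) 9 coils; (b) YES, τ_max = 58.3 MPa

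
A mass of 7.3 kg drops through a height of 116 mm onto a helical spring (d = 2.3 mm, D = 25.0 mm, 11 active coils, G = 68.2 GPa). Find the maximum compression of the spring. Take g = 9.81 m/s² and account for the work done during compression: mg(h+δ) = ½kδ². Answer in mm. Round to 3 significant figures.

173 mm

k = Gd⁴/(8D³N_a) = (68.2×10³)(2.3⁴)/(8·25.0³·11) = 1.388 N/mm
W = mg = 7.3 × 9.81 = 71.613 N
½kδ² − Wδ − Wh = 0 → δ = (W + √(W² + 2kWh))/k
δ = (71.613 + √(5128.4 + 23060.7))/1.388 = (71.613 + 167.9)/1.388 = 172.56 mm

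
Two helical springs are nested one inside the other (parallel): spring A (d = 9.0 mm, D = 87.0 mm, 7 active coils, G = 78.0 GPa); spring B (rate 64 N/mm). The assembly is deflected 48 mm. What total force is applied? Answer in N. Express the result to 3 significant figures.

3740 N

k_A = Gd⁴/(8D³N_a) = (78.0×10³)(9.0⁴)/(8·87.0³·7) = 13.878 N/mm
Parallel: k_eq = 13.878 + 64 = 77.878 N/mm
F = k_eq·δ = 77.878·48 = 3738.1 N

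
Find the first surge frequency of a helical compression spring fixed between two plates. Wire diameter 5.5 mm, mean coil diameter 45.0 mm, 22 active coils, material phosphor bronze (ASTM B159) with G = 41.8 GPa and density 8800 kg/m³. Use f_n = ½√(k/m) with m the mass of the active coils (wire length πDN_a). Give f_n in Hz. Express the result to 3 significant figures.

30.3 Hz

k = Gd⁴/(8D³N_a) = (41.8×10³)(5.5⁴)/(8·45.0³·22) = 2.3849 N/mm = 2384.9 N/m
Wire length L = πDN_a = π·45.0·22 = 3110.2 mm
m = ρ·(πd²/4)·L = 8800 × 23.758×10⁻⁶ m² × 3.1102 m = 0.65025 kg
f_n = ½√(k/m) = 0.5·√(2384.9/0.65025) = 0.5·√(3667.7) = 30.281 Hz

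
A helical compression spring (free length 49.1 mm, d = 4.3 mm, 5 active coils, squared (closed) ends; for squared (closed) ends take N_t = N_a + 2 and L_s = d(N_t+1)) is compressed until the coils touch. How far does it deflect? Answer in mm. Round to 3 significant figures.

14.7 mm

N_t = 7; L_s = 4.3·8 = 34.4 mm
δ_solid = L₀ − L_s = 49.1 − 34.4 = 14.7 mm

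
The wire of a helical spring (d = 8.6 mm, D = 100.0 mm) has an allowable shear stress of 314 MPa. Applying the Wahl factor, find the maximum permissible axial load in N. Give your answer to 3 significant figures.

698 N

C = D/d = 100.0/8.6 = 11.6279
K_W = (4C−1)/(4C−4) + 0.615/C = 45.512/42.512 + 0.0529 = 1.1235
τ_max = K·8FD/(πd³) → F_max = τ_allow·πd³/(8DK)
F_max = 314·π·8.6³/(8·100.0·1.1235) = 6.2744e+05/898.77 = 698.12 N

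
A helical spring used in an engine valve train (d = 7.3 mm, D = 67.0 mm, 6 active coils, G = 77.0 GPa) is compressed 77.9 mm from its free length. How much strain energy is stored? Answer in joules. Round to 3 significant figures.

k = Gd⁴/(8D³N_a) = (77.0×10³)(7.3⁴)/(8·67.0³·6) = 15.147 N/mm
U = ½kδ² = 0.5 × 15.147 × 77.9² = 45958 N·mm = 45.958 J

46.0 J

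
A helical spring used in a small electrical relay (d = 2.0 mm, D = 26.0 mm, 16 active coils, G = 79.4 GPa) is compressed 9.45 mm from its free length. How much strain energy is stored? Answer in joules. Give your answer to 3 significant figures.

k = Gd⁴/(8D³N_a) = (79.4×10³)(2.0⁴)/(8·26.0³·16) = 0.56469 N/mm
U = ½kδ² = 0.5 × 0.56469 × 9.45² = 25.214 N·mm = 0.025214 J

0.0252 J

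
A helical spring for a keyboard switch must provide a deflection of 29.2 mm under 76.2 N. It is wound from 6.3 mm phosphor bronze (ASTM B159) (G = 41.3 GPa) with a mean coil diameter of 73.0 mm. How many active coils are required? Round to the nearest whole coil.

8

Required rate k = F/δ = 76.2/29.2 = 2.6096 N/mm
N_a = Gd⁴/(8D³k) = (41.3×10³ × 6.3⁴)/(8 × 73.0³ × 2.6096)
    = 6.50597e+07 / 8.1214e+06 = 8.011 → 8 coils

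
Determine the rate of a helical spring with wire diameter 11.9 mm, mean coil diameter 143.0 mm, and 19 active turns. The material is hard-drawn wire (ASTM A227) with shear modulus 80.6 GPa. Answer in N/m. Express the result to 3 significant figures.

3640 N/m

k = Gd⁴/(8D³N_a) = (80.6×10³ × 11.9⁴) / (8 × 143.0³ × 19)
  = 1.6163e+09 / 4.44479e+08 = 3.6364 N/mm = 3636.4 N/m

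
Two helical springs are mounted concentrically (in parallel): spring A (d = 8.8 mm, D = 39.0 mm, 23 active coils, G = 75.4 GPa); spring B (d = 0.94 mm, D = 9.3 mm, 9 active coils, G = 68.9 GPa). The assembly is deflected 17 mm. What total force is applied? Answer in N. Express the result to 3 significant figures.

k_A = Gd⁴/(8D³N_a) = (75.4×10³)(8.8⁴)/(8·39.0³·23) = 41.428 N/mm
k_B = Gd⁴/(8D³N_a) = (68.9×10³)(0.94⁴)/(8·9.3³·9) = 0.92886 N/mm
Parallel: k_eq = 41.428 + 0.92886 = 42.357 N/mm
F = k_eq·δ = 42.357·17 = 720.06 N

720 N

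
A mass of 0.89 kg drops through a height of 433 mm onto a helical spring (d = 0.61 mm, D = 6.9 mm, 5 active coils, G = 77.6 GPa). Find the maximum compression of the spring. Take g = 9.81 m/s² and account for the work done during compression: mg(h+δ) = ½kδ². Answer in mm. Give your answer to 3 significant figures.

107 mm

k = Gd⁴/(8D³N_a) = (77.6×10³)(0.61⁴)/(8·6.9³·5) = 0.81766 N/mm
W = mg = 0.89 × 9.81 = 8.7309 N
½kδ² − Wδ − Wh = 0 → δ = (W + √(W² + 2kWh))/k
δ = (8.7309 + √(76.229 + 6182.31))/0.81766 = (8.7309 + 79.111)/0.81766 = 107.43 mm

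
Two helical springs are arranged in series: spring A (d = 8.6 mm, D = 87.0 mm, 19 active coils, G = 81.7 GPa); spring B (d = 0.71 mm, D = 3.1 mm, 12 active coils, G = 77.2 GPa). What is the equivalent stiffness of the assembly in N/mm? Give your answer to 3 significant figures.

2.70 N/mm

k_A = Gd⁴/(8D³N_a) = (81.7×10³)(8.6⁴)/(8·87.0³·19) = 4.4649 N/mm
k_B = Gd⁴/(8D³N_a) = (77.2×10³)(0.71⁴)/(8·3.1³·12) = 6.8595 N/mm
Series: 1/k_eq = 1/4.4649 + 1/6.8595 = 0.36975; k_eq = 2.7045 N/mm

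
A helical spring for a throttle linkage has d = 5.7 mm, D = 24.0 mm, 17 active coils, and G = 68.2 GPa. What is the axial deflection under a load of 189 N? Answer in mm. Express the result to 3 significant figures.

4.94 mm

k = Gd⁴/(8D³N_a) = (68.2×10³)(5.7⁴)/(8·24.0³·17) = 38.292 N/mm
δ = F/k = 189 / 38.292 = 4.9357 mm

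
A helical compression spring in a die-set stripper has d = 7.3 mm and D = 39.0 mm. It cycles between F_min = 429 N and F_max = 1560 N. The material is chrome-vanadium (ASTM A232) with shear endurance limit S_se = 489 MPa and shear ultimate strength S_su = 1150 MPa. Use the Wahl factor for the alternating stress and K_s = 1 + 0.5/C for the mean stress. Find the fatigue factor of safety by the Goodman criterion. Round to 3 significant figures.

1.61

C = D/d = 39.0/7.3 = 5.3425; K_W = (4C−1)/(4C−4)+0.615/C = 1.2878; K_s = 1+0.5/C = 1.0936
F_a = (F_max−F_min)/2 = 565.5 N; F_m = (F_max+F_min)/2 = 994.5 N
τ_a = K_W·8F_aD/(πd³) = 1.2878 × 144.37 = 185.92 MPa
τ_m = K_s·8F_mD/(πd³) = 1.0936 × 253.89 = 277.65 MPa
Goodman: 1/n_f = τ_a/S_se + τ_m/S_su = 185.92/489 + 277.65/1150 = 0.38021 + 0.24143 = 0.62164
n_f = 1/0.62164 = 1.609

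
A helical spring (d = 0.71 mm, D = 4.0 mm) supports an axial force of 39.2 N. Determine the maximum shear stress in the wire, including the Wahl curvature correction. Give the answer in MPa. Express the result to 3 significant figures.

1420 MPa

Spring index C = D/d = 4.0/0.71 = 5.6338
K_W = (4C−1)/(4C−4) + 0.615/C = 21.535/18.535 + 0.1092 = 1.2710
τ₀ = 8FD/(πd³) = 8·39.2·4.0/(π·0.71³) = 1254.4/1.1244 = 1115.6 MPa
τ_max = K·τ₀ = 1.2710 × 1115.6 = 1418 MPa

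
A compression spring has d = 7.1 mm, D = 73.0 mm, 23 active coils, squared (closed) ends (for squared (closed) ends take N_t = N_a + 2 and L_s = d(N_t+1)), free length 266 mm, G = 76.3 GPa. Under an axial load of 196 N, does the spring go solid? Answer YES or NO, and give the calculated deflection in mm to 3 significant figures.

NO, δ = 72.4 mm

k = Gd⁴/(8D³N_a) = (76.3×10³)(7.1⁴)/(8·73.0³·23) = 2.7088 N/mm
N_t = 25; L_s = 7.1·26 = 184.6 mm; δ_solid = L₀ − L_s = 266 − 184.6 = 81.4 mm
δ = F/k = 196/2.7088 = 72.358 mm
δ < δ_solid → spring does not go solid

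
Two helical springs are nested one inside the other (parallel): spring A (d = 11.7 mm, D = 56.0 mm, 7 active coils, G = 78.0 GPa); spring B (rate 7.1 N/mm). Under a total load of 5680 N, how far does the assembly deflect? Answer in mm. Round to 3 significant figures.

k_A = Gd⁴/(8D³N_a) = (78.0×10³)(11.7⁴)/(8·56.0³·7) = 148.62 N/mm
Parallel: k_eq = 148.62 + 7.1 = 155.72 N/mm
δ = F/k_eq = 5680/155.72 = 36.475 mm

36.5 mm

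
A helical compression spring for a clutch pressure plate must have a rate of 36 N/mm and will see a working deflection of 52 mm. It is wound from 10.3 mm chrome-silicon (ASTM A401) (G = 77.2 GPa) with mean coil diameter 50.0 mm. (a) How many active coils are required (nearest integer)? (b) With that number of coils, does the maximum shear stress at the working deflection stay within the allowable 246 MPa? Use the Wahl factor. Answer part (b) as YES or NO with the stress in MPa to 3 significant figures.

(a) 24 coils; (b) NO, τ_max = 290 MPa

N_a = Gd⁴/(8D³k) = (77.2×10³)(10.3⁴)/(8·50.0³·36) = 24.14 → N_a = 24
Actual rate k = Gd⁴/(8D³·24) = 36.204 N/mm
Working load F = kδ = 36.204·52 = 1882.6 N
C = 50.0/10.3 = 4.8544; K_W = (4C−1)/(4C−4)+0.615/C = 1.3213
τ_max = K_W·8FD/(πd³) = 1.3213·219.36 = 289.83 MPa
τ_max > 246 MPa → exceeds allowable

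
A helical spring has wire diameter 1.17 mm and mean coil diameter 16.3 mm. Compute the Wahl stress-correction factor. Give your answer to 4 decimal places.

C = D/d = 16.3/1.17 = 13.9316
K_W = (4C−1)/(4C−4) + 0.615/C = 54.726/51.726 + 0.0441 = 1.1021

1.1021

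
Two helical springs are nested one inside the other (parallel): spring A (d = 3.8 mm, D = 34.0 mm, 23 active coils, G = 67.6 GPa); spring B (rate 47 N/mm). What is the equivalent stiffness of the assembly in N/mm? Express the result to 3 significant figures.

48.9 N/mm

k_A = Gd⁴/(8D³N_a) = (67.6×10³)(3.8⁴)/(8·34.0³·23) = 1.9491 N/mm
Parallel: k_eq = 1.9491 + 47 = 48.949 N/mm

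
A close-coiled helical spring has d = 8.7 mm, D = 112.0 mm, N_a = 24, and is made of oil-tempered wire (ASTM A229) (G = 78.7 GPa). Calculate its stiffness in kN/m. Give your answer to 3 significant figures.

k = Gd⁴/(8D³N_a) = (78.7×10³ × 8.7⁴) / (8 × 112.0³ × 24)
  = 4.5087e+08 / 2.69746e+08 = 1.6715 N/mm

1.67 kN/m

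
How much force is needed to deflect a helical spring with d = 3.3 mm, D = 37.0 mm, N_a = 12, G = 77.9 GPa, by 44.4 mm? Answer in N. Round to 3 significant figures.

84.4 N

k = Gd⁴/(8D³N_a) = (77.9×10³)(3.3⁴)/(8·37.0³·12) = 1.8998 N/mm
F = k·δ = 1.8998 × 44.4 = 84.353 N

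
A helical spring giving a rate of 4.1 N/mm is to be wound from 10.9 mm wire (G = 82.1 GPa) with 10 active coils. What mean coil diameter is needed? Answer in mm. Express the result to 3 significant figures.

152 mm

D = (Gd⁴/(8N_a·k))^(1/3) = (82.1×10³·10.9⁴/(8·10·4.1))^(1/3)
  = (3.53326e+06)^(1/3) = 152.3088 mm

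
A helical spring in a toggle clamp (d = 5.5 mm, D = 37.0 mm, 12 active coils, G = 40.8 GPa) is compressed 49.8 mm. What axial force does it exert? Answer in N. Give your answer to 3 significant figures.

382 N

k = Gd⁴/(8D³N_a) = (40.8×10³)(5.5⁴)/(8·37.0³·12) = 7.6778 N/mm
F = k·δ = 7.6778 × 49.8 = 382.35 N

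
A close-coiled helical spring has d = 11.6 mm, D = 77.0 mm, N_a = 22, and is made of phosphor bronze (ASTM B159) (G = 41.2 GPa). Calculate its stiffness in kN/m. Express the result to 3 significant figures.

9.28 kN/m

k = Gd⁴/(8D³N_a) = (41.2×10³ × 11.6⁴) / (8 × 77.0³ × 22)
  = 7.45983e+08 / 8.03498e+07 = 9.2842 N/mm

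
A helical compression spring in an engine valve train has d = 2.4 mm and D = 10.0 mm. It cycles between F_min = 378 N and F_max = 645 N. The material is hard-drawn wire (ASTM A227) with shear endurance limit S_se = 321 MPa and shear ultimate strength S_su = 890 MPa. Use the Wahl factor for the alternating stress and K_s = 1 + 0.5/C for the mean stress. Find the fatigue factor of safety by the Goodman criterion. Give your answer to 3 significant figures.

0.445

C = D/d = 10.0/2.4 = 4.1667; K_W = (4C−1)/(4C−4)+0.615/C = 1.3844; K_s = 1+0.5/C = 1.1200
F_a = (F_max−F_min)/2 = 133.5 N; F_m = (F_max+F_min)/2 = 511.5 N
τ_a = K_W·8F_aD/(πd³) = 1.3844 × 245.92 = 340.46 MPa
τ_m = K_s·8F_mD/(πd³) = 1.1200 × 942.22 = 1055.3 MPa
Goodman: 1/n_f = τ_a/S_se + τ_m/S_su = 340.46/321 + 1055.3/890 = 1.06061 + 1.18571 = 2.2463
n_f = 1/2.2463 = 0.4452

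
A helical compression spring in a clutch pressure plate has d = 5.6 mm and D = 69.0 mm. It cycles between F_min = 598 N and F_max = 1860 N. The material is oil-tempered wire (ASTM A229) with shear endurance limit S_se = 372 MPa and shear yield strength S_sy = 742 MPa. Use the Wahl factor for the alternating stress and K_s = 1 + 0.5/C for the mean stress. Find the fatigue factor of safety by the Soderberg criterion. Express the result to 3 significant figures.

C = D/d = 69.0/5.6 = 12.3214; K_W = (4C−1)/(4C−4)+0.615/C = 1.1162; K_s = 1+0.5/C = 1.0406
F_a = (F_max−F_min)/2 = 631 N; F_m = (F_max+F_min)/2 = 1229 N
τ_a = K_W·8F_aD/(πd³) = 1.1162 × 631.33 = 704.66 MPa
τ_m = K_s·8F_mD/(πd³) = 1.0406 × 1229.6 = 1279.5 MPa
Soderberg: 1/n_f = τ_a/S_se + τ_m/S_sy = 704.66/372 + 1279.5/742 = 1.89425 + 1.72444 = 3.6187
n_f = 1/3.6187 = 0.2763

0.276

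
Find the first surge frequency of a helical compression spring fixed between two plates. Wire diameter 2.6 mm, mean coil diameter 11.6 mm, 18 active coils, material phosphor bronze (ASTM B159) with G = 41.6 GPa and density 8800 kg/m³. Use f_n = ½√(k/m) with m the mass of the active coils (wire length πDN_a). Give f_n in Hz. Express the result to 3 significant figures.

k = Gd⁴/(8D³N_a) = (41.6×10³)(2.6⁴)/(8·11.6³·18) = 8.4577 N/mm = 8457.7 N/m
Wire length L = πDN_a = π·11.6·18 = 655.96 mm
m = ρ·(πd²/4)·L = 8800 × 5.3093×10⁻⁶ m² × 0.65596 m = 0.030648 kg
f_n = ½√(k/m) = 0.5·√(8457.7/0.030648) = 0.5·√(2.7596e+05) = 262.66 Hz

263 Hz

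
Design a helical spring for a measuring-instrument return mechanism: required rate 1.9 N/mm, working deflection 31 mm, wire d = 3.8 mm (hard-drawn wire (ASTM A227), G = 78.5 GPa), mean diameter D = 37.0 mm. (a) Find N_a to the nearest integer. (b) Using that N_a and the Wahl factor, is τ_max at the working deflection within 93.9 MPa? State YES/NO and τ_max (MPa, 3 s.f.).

(a) 21 coils; (b) NO, τ_max = 118 MPa

N_a = Gd⁴/(8D³k) = (78.5×10³)(3.8⁴)/(8·37.0³·1.9) = 21.26 → N_a = 21
Actual rate k = Gd⁴/(8D³·21) = 1.9235 N/mm
Working load F = kδ = 1.9235·31 = 59.628 N
C = 37.0/3.8 = 9.7368; K_W = (4C−1)/(4C−4)+0.615/C = 1.1490
τ_max = K_W·8FD/(πd³) = 1.1490·102.39 = 117.64 MPa
τ_max > 93.9 MPa → exceeds allowable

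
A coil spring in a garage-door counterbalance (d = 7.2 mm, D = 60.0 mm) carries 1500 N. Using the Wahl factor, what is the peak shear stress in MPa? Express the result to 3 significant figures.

722 MPa

Spring index C = D/d = 60.0/7.2 = 8.3333
K_W = (4C−1)/(4C−4) + 0.615/C = 32.333/29.333 + 0.0738 = 1.1761
τ₀ = 8FD/(πd³) = 8·1500·60.0/(π·7.2³) = 720000/1172.6 = 614.02 MPa
τ_max = K·τ₀ = 1.1761 × 614.02 = 722.14 MPa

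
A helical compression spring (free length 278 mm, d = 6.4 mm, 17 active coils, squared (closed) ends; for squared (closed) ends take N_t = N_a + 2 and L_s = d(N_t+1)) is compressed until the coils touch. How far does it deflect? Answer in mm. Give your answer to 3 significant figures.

N_t = 19; L_s = 6.4·20 = 128 mm
δ_solid = L₀ − L_s = 278 − 128 = 150 mm

150 mm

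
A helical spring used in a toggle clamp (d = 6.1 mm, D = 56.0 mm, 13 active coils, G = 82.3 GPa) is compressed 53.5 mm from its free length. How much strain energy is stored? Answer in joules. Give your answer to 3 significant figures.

8.93 J

k = Gd⁴/(8D³N_a) = (82.3×10³)(6.1⁴)/(8·56.0³·13) = 6.2391 N/mm
U = ½kδ² = 0.5 × 6.2391 × 53.5² = 8928.9 N·mm = 8.9289 J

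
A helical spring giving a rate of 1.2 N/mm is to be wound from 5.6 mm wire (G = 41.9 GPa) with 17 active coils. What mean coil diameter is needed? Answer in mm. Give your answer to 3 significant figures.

D = (Gd⁴/(8N_a·k))^(1/3) = (41.9×10³·5.6⁴/(8·17·1.2))^(1/3)
  = (252491)^(1/3) = 63.2046 mm

63.2 mm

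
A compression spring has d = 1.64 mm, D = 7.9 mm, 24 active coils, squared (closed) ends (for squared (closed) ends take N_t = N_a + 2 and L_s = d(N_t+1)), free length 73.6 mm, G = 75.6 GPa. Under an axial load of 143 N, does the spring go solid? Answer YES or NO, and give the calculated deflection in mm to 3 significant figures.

NO, δ = 24.8 mm

k = Gd⁴/(8D³N_a) = (75.6×10³)(1.64⁴)/(8·7.9³·24) = 5.7772 N/mm
N_t = 26; L_s = 1.64·27 = 44.28 mm; δ_solid = L₀ − L_s = 73.6 − 44.28 = 29.32 mm
δ = F/k = 143/5.7772 = 24.753 mm
δ < δ_solid → spring does not go solid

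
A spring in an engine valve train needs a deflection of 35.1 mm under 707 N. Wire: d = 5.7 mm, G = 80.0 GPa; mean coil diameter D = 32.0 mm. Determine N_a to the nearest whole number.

16

Required rate k = F/δ = 707/35.1 = 20.142 N/mm
N_a = Gd⁴/(8D³k) = (80.0×10³ × 5.7⁴)/(8 × 32.0³ × 20.142)
    = 8.4448e+07 / 5.28022e+06 = 15.99 → 16 coils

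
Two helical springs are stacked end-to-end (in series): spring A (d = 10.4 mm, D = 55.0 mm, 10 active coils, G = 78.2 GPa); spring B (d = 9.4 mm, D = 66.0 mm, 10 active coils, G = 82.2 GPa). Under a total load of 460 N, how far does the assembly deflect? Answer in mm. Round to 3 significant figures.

23.2 mm

k_A = Gd⁴/(8D³N_a) = (78.2×10³)(10.4⁴)/(8·55.0³·10) = 68.732 N/mm
k_B = Gd⁴/(8D³N_a) = (82.2×10³)(9.4⁴)/(8·66.0³·10) = 27.904 N/mm
Series: 1/k_eq = 1/68.732 + 1/27.904 = 0.050387; k_eq = 19.846 N/mm
δ = F/k_eq = 460/19.846 = 23.178 mm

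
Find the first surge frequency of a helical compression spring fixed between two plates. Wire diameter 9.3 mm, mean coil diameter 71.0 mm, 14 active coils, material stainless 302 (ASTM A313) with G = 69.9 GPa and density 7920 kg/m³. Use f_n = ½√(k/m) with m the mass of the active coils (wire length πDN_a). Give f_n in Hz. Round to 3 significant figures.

44.1 Hz

k = Gd⁴/(8D³N_a) = (69.9×10³)(9.3⁴)/(8·71.0³·14) = 13.044 N/mm = 13044 N/m
Wire length L = πDN_a = π·71.0·14 = 3122.7 mm
m = ρ·(πd²/4)·L = 7920 × 67.929×10⁻⁶ m² × 3.1227 m = 1.68 kg
f_n = ½√(k/m) = 0.5·√(13044/1.68) = 0.5·√(7764.2) = 44.057 Hz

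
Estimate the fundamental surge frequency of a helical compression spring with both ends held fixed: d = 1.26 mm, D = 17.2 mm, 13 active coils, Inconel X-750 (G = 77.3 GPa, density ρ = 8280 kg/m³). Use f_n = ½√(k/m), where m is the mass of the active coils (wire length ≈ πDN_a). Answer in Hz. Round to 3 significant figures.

k = Gd⁴/(8D³N_a) = (77.3×10³)(1.26⁴)/(8·17.2³·13) = 0.36817 N/mm = 368.17 N/m
Wire length L = πDN_a = π·17.2·13 = 702.46 mm
m = ρ·(πd²/4)·L = 8280 × 1.2469×10⁻⁶ m² × 0.70246 m = 0.0072524 kg
f_n = ½√(k/m) = 0.5·√(368.17/0.0072524) = 0.5·√(50764) = 112.65 Hz

113 Hz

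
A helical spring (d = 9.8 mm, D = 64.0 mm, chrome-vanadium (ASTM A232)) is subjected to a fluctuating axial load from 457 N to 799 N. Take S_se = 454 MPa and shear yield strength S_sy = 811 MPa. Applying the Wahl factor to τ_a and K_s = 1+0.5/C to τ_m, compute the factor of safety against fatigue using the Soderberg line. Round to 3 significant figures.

C = D/d = 64.0/9.8 = 6.5306; K_W = (4C−1)/(4C−4)+0.615/C = 1.2298; K_s = 1+0.5/C = 1.0766
F_a = (F_max−F_min)/2 = 171 N; F_m = (F_max+F_min)/2 = 628 N
τ_a = K_W·8F_aD/(πd³) = 1.2298 × 29.61 = 36.414 MPa
τ_m = K_s·8F_mD/(πd³) = 1.0766 × 108.74 = 117.07 MPa
Soderberg: 1/n_f = τ_a/S_se + τ_m/S_sy = 36.414/454 + 117.07/811 = 0.08021 + 0.14435 = 0.22456
n_f = 1/0.22456 = 4.453

4.45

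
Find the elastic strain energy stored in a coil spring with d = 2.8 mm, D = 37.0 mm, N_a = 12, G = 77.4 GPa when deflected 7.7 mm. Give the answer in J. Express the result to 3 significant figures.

0.0290 J

k = Gd⁴/(8D³N_a) = (77.4×10³)(2.8⁴)/(8·37.0³·12) = 0.97836 N/mm
U = ½kδ² = 0.5 × 0.97836 × 7.7² = 29.003 N·mm = 0.029003 J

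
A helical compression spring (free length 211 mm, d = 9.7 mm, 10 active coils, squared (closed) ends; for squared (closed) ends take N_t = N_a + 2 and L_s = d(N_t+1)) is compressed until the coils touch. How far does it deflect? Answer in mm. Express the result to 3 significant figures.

84.9 mm

N_t = 12; L_s = 9.7·13 = 126.1 mm
δ_solid = L₀ − L_s = 211 − 126.1 = 84.9 mm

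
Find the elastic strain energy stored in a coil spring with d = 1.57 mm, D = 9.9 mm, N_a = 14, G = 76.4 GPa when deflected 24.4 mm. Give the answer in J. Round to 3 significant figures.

k = Gd⁴/(8D³N_a) = (76.4×10³)(1.57⁴)/(8·9.9³·14) = 4.2714 N/mm
U = ½kδ² = 0.5 × 4.2714 × 24.4² = 1271.5 N·mm = 1.2715 J

1.27 J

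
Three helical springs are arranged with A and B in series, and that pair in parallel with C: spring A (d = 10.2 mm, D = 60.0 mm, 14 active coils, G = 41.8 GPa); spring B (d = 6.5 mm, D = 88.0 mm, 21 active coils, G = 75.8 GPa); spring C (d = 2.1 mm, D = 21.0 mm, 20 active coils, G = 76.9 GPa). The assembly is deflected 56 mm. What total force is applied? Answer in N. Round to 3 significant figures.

k_A = Gd⁴/(8D³N_a) = (41.8×10³)(10.2⁴)/(8·60.0³·14) = 18.703 N/mm
k_B = Gd⁴/(8D³N_a) = (75.8×10³)(6.5⁴)/(8·88.0³·21) = 1.1819 N/mm
k_C = Gd⁴/(8D³N_a) = (76.9×10³)(2.1⁴)/(8·21.0³·20) = 1.0093 N/mm
Springs A,B series: k_AB = 1/(1/18.703+1/1.1819) = 1.1116 N/mm; parallel with C: k_eq = 1.1116+1.0093 = 2.1209 N/mm
F = k_eq·δ = 2.1209·56 = 118.77 N

119 N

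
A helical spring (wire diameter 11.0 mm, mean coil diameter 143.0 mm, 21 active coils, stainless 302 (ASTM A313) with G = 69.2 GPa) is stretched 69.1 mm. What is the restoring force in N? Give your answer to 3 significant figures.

143 N

k = Gd⁴/(8D³N_a) = (69.2×10³)(11.0⁴)/(8·143.0³·21) = 2.0623 N/mm
F = k·δ = 2.0623 × 69.1 = 142.51 N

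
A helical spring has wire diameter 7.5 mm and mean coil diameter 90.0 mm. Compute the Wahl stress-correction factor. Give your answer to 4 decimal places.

C = D/d = 90.0/7.5 = 12.0000
K_W = (4C−1)/(4C−4) + 0.615/C = 47.000/44.000 + 0.0512 = 1.1194

1.1194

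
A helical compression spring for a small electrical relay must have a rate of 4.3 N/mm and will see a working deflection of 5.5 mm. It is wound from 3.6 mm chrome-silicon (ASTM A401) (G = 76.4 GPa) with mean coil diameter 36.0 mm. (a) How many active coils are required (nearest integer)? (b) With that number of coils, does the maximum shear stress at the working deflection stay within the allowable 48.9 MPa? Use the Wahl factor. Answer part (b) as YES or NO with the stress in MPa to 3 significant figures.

(a) 8 coils; (b) NO, τ_max = 53.2 MPa

N_a = Gd⁴/(8D³k) = (76.4×10³)(3.6⁴)/(8·36.0³·4.3) = 7.995 → N_a = 8
Actual rate k = Gd⁴/(8D³·8) = 4.2975 N/mm
Working load F = kδ = 4.2975·5.5 = 23.636 N
C = 36.0/3.6 = 10.0000; K_W = (4C−1)/(4C−4)+0.615/C = 1.1448
τ_max = K_W·8FD/(πd³) = 1.1448·46.442 = 53.169 MPa
τ_max > 48.9 MPa → exceeds allowable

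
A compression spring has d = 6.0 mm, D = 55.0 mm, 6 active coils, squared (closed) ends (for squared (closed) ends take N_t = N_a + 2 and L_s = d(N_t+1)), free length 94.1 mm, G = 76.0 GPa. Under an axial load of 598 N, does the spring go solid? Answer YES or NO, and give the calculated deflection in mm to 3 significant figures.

YES, δ = 48.5 mm

k = Gd⁴/(8D³N_a) = (76.0×10³)(6.0⁴)/(8·55.0³·6) = 12.334 N/mm
N_t = 8; L_s = 6.0·9 = 54 mm; δ_solid = L₀ − L_s = 94.1 − 54 = 40.1 mm
δ = F/k = 598/12.334 = 48.486 mm
δ ≥ δ_solid → spring goes solid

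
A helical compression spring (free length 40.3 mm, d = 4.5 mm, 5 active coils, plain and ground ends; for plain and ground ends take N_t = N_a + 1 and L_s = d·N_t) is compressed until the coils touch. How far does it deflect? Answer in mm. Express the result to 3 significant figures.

13.3 mm

N_t = 6; L_s = 4.5·6 = 27 mm
δ_solid = L₀ − L_s = 40.3 − 27 = 13.3 mm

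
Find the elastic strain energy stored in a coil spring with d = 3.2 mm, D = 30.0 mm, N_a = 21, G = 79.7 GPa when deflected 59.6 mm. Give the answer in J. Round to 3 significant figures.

3.27 J

k = Gd⁴/(8D³N_a) = (79.7×10³)(3.2⁴)/(8·30.0³·21) = 1.8424 N/mm
U = ½kδ² = 0.5 × 1.8424 × 59.6² = 3272.3 N·mm = 3.2723 J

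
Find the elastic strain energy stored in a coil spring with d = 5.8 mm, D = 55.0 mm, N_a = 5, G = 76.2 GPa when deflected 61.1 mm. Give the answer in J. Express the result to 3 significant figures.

k = Gd⁴/(8D³N_a) = (76.2×10³)(5.8⁴)/(8·55.0³·5) = 12.957 N/mm
U = ½kδ² = 0.5 × 12.957 × 61.1² = 24186 N·mm = 24.186 J

24.2 J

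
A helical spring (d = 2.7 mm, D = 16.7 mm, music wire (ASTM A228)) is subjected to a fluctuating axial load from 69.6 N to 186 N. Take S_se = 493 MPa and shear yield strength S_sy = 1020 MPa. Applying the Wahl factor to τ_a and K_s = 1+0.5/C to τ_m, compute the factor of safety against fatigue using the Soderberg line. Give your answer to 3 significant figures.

C = D/d = 16.7/2.7 = 6.1852; K_W = (4C−1)/(4C−4)+0.615/C = 1.2441; K_s = 1+0.5/C = 1.0808
F_a = (F_max−F_min)/2 = 58.2 N; F_m = (F_max+F_min)/2 = 127.8 N
τ_a = K_W·8F_aD/(πd³) = 1.2441 × 125.74 = 156.44 MPa
τ_m = K_s·8F_mD/(πd³) = 1.0808 × 276.12 = 298.44 MPa
Soderberg: 1/n_f = τ_a/S_se + τ_m/S_sy = 156.44/493 + 298.44/1020 = 0.31731 + 0.29259 = 0.6099
n_f = 1/0.6099 = 1.64

1.64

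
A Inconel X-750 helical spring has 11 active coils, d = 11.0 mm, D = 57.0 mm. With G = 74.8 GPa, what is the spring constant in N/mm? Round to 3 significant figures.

67.2 N/mm

k = Gd⁴/(8D³N_a) = (74.8×10³ × 11.0⁴) / (8 × 57.0³ × 11)
  = 1.09515e+09 / 1.6297e+07 = 67.199 N/mm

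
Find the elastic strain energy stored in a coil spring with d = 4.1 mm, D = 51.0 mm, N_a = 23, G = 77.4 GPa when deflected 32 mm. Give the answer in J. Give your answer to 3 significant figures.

k = Gd⁴/(8D³N_a) = (77.4×10³)(4.1⁴)/(8·51.0³·23) = 0.89608 N/mm
U = ½kδ² = 0.5 × 0.89608 × 32² = 458.79 N·mm = 0.45879 J

0.459 J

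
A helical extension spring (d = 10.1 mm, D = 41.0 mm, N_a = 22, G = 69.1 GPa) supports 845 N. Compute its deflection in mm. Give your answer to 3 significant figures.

14.3 mm

k = Gd⁴/(8D³N_a) = (69.1×10³)(10.1⁴)/(8·41.0³·22) = 59.279 N/mm
δ = F/k = 845 / 59.279 = 14.255 mm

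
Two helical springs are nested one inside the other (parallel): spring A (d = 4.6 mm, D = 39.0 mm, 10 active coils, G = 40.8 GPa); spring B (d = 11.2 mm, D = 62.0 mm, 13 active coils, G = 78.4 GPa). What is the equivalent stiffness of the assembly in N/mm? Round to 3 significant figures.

k_A = Gd⁴/(8D³N_a) = (40.8×10³)(4.6⁴)/(8·39.0³·10) = 3.8495 N/mm
k_B = Gd⁴/(8D³N_a) = (78.4×10³)(11.2⁴)/(8·62.0³·13) = 49.771 N/mm
Parallel: k_eq = 3.8495 + 49.771 = 53.621 N/mm

53.6 N/mm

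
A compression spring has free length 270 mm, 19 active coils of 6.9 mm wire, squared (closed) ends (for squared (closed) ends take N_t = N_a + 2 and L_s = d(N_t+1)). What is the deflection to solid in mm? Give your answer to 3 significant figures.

N_t = 21; L_s = 6.9·22 = 151.8 mm
δ_solid = L₀ − L_s = 270 − 151.8 = 118.2 mm

118 mm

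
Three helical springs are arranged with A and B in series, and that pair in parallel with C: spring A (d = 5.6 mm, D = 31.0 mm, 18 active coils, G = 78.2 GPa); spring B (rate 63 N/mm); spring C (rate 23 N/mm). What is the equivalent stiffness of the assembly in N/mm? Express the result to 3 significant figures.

37.0 N/mm

k_A = Gd⁴/(8D³N_a) = (78.2×10³)(5.6⁴)/(8·31.0³·18) = 17.927 N/mm
Springs A,B series: k_AB = 1/(1/17.927+1/63) = 13.956 N/mm; parallel with C: k_eq = 13.956+23 = 36.956 N/mm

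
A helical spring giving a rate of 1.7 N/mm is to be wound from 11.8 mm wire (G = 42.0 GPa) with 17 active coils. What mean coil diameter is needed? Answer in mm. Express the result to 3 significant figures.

152 mm

D = (Gd⁴/(8N_a·k))^(1/3) = (42.0×10³·11.8⁴/(8·17·1.7))^(1/3)
  = (3.522e+06)^(1/3) = 152.1469 mm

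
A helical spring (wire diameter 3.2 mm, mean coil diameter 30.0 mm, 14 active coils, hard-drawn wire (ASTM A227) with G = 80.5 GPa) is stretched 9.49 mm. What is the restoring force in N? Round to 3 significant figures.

26.5 N

k = Gd⁴/(8D³N_a) = (80.5×10³)(3.2⁴)/(8·30.0³·14) = 2.7913 N/mm
F = k·δ = 2.7913 × 9.49 = 26.49 N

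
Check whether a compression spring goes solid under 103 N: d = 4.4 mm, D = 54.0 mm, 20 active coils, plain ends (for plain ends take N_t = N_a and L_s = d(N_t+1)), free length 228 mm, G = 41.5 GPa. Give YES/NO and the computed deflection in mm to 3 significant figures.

YES, δ = 167 mm

k = Gd⁴/(8D³N_a) = (41.5×10³)(4.4⁴)/(8·54.0³·20) = 0.61739 N/mm
N_t = 20; L_s = 4.4·21 = 92.4 mm; δ_solid = L₀ − L_s = 228 − 92.4 = 135.6 mm
δ = F/k = 103/0.61739 = 166.83 mm
δ ≥ δ_solid → spring goes solid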